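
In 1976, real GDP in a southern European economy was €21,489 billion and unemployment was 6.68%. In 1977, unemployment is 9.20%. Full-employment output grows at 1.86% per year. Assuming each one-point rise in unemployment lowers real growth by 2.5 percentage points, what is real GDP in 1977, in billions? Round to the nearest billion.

Δu = 9.2 - 6.68 = 2.52 points.
Okun's law (growth form): g_Y = g_Y* - β × Δu = 1.86 - 2.5 × (2.52) = 1.86 - 6.3 = -4.44%.
Real GDP in the next year = 21489 × (1 - 4.44/100) = 21489 × 0.9556 ≈ 20535 billion.

€20,535 billion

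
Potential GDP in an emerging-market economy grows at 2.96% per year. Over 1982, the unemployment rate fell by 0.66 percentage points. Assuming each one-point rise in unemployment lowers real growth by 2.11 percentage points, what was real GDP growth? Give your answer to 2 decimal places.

Growth-rate Okun's law: g_Y = g_Y* - β × Δu.
g_Y = 2.96 - 2.11 × (-0.66) = 2.96 + 1.3926 = 4.3526%, i.e. 4.35% to 2 d.p.

4.35%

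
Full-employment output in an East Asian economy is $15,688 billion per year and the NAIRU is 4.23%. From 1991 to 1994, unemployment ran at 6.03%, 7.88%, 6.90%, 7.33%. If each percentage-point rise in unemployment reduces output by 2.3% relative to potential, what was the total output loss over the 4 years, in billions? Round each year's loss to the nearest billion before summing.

Year 1991: gap = -2.3 × (6.03 - 4.23) = -4.14%, loss ≈ 15688 × 4.14/100 ≈ 649.
Year 1992: gap = -2.3 × (7.88 - 4.23) = -8.395%, loss ≈ 15688 × 8.395/100 ≈ 1317.
Year 1993: gap = -2.3 × (6.9 - 4.23) = -6.141%, loss ≈ 15688 × 6.141/100 ≈ 963.
Year 1994: gap = -2.3 × (7.33 - 4.23) = -7.13%, loss ≈ 15688 × 7.13/100 ≈ 1119.
Total lost output = 649 + 1317 + 963 + 1119 = 4048 billion.

$4,048 billion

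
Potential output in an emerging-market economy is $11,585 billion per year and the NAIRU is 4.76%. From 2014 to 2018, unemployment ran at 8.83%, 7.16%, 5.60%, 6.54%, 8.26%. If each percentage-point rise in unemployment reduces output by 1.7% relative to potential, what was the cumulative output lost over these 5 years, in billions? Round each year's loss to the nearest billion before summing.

Year 2014: gap = -1.7 × (8.83 - 4.76) = -6.919%, loss ≈ 11585 × 6.919/100 ≈ 802.
Year 2015: gap = -1.7 × (7.16 - 4.76) = -4.08%, loss ≈ 11585 × 4.08/100 ≈ 473.
Year 2016: gap = -1.7 × (5.6 - 4.76) = -1.428%, loss ≈ 11585 × 1.428/100 ≈ 165.
Year 2017: gap = -1.7 × (6.54 - 4.76) = -3.026%, loss ≈ 11585 × 3.026/100 ≈ 351.
Year 2018: gap = -1.7 × (8.26 - 4.76) = -5.95%, loss ≈ 11585 × 5.95/100 ≈ 689.
Total lost output = 802 + 473 + 165 + 351 + 689 = 2480 billion.

$2,480 billion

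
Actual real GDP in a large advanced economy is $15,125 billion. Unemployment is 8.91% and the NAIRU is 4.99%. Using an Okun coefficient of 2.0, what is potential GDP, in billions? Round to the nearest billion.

Unemployment gap = 8.91 - 4.99 = 3.92 points, so output gap = -2 × 3.92 = -7.84%.
Since Y = Y* × (1 + gap/100), Y* = 15125/0.9216 ≈ 16412 billion.

$16,412 billion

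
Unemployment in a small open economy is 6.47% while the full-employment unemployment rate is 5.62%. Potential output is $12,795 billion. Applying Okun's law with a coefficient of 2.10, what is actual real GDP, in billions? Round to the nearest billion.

$12,567 billion

Unemployment gap = 6.47 - 5.62 = 0.85 points, so the output gap is -2.1 × 0.85 = -1.785%.
Actual GDP = 12795 × (1 - 1.785/100) = 12795 × 0.98215 ≈ 12567 billion.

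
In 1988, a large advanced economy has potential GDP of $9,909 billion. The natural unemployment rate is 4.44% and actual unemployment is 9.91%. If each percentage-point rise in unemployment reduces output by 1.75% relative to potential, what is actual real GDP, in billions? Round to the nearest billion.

Unemployment gap = 9.91 - 4.44 = 5.47 points, so the output gap is -1.75 × 5.47 = -9.5725%.
Actual GDP = 9909 × (1 - 9.5725/100) = 9909 × 0.904275 ≈ 8960 billion.

$8,960 billion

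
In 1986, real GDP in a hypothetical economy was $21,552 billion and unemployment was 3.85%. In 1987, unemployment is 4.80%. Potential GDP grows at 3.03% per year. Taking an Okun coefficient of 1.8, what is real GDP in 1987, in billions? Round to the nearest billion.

$21,836 billion

Δu = 4.8 - 3.85 = 0.95 points.
Okun's law (growth form): g_Y = g_Y* - β × Δu = 3.03 - 1.8 × (0.95) = 3.03 - 1.71 = 1.32%.
Real GDP in the next year = 21552 × (1 + 1.32/100) = 21552 × 1.0132 ≈ 21836 billion.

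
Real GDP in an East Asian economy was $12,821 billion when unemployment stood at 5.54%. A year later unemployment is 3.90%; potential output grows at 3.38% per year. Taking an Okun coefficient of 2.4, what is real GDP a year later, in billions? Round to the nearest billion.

Δu = 3.9 - 5.54 = -1.64 points.
Okun's law (growth form): g_Y = g_Y* - β × Δu = 3.38 - 2.4 × (-1.64) = 3.38 + 3.936 = 7.316%.
Real GDP in the next year = 12821 × (1 + 7.316/100) = 12821 × 1.07316 ≈ 13759 billion.

$13,759 billion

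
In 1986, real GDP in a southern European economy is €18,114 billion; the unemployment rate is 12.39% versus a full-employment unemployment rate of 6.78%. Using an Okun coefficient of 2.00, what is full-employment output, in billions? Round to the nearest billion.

€20,403 billion

Unemployment gap = 12.39 - 6.78 = 5.61 points, so output gap = -2 × 5.61 = -11.22%.
Since Y = Y* × (1 + gap/100), Y* = 18114/0.8878 ≈ 20403 billion.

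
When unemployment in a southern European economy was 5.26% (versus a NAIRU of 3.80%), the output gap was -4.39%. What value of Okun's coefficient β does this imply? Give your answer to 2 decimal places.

β ≈ 3.01

Okun's law: output gap = -β × (u - u*).
-4.39 = -β × (5.26 - 3.8) = -β × 1.46, so β = 4.39/1.46 = 3.01.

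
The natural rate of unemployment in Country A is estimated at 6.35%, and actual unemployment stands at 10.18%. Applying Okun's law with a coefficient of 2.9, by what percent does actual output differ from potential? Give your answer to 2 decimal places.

-11.11%

The unemployment gap is 10.18 - 6.35 = 3.83 percentage points.
Okun's law gives an output gap of -2.9 × 3.83 = -11.107%, i.e. 11.11% below potential.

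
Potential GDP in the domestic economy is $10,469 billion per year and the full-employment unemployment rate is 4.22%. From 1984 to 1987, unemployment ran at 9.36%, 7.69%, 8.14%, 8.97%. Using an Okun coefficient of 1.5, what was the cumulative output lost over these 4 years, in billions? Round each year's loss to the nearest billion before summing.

Year 1984: gap = -1.5 × (9.36 - 4.22) = -7.71%, loss ≈ 10469 × 7.71/100 ≈ 807.
Year 1985: gap = -1.5 × (7.69 - 4.22) = -5.205%, loss ≈ 10469 × 5.205/100 ≈ 545.
Year 1986: gap = -1.5 × (8.14 - 4.22) = -5.88%, loss ≈ 10469 × 5.88/100 ≈ 616.
Year 1987: gap = -1.5 × (8.97 - 4.22) = -7.125%, loss ≈ 10469 × 7.125/100 ≈ 746.
Total lost output = 807 + 545 + 616 + 746 = 2714 billion.

$2,714 billion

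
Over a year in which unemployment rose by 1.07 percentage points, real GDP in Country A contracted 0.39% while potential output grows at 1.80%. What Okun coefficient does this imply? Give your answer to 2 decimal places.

Growth form: g_Y = g_Y* - β × Δu, so β = (g_Y* - g_Y)/Δu.
β = (1.8 + 0.39)/1.07 = 2.19/1.07 = 2.05.

β ≈ 2.05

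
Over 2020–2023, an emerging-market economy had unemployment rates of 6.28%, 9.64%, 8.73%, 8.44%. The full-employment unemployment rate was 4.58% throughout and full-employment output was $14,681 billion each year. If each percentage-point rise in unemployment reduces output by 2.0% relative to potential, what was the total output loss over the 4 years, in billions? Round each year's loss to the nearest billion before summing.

$4,337 billion

Year 2020: gap = -2.0 × (6.28 - 4.58) = -3.4%, loss ≈ 14681 × 3.4/100 ≈ 499.
Year 2021: gap = -2.0 × (9.64 - 4.58) = -10.12%, loss ≈ 14681 × 10.12/100 ≈ 1486.
Year 2022: gap = -2.0 × (8.73 - 4.58) = -8.3%, loss ≈ 14681 × 8.3/100 ≈ 1219.
Year 2023: gap = -2.0 × (8.44 - 4.58) = -7.72%, loss ≈ 14681 × 7.72/100 ≈ 1133.
Total lost output = 499 + 1486 + 1219 + 1133 = 4337 billion.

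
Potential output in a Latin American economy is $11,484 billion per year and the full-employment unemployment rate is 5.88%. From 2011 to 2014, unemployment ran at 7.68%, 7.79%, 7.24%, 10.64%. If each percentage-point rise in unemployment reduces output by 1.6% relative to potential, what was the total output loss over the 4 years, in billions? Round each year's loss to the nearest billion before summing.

$1,807 billion

Year 2011: gap = -1.6 × (7.68 - 5.88) = -2.88%, loss ≈ 11484 × 2.88/100 ≈ 331.
Year 2012: gap = -1.6 × (7.79 - 5.88) = -3.056%, loss ≈ 11484 × 3.056/100 ≈ 351.
Year 2013: gap = -1.6 × (7.24 - 5.88) = -2.176%, loss ≈ 11484 × 2.176/100 ≈ 250.
Year 2014: gap = -1.6 × (10.64 - 5.88) = -7.616%, loss ≈ 11484 × 7.616/100 ≈ 875.
Total lost output = 331 + 351 + 250 + 875 = 1807 billion.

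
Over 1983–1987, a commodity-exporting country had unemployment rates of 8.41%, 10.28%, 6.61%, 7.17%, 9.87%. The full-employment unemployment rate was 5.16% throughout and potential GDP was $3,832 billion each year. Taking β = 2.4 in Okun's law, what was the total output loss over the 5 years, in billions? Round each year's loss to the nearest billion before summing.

$1,521 billion

Year 1983: gap = -2.4 × (8.41 - 5.16) = -7.8%, loss ≈ 3832 × 7.8/100 ≈ 299.
Year 1984: gap = -2.4 × (10.28 - 5.16) = -12.288%, loss ≈ 3832 × 12.288/100 ≈ 471.
Year 1985: gap = -2.4 × (6.61 - 5.16) = -3.48%, loss ≈ 3832 × 3.48/100 ≈ 133.
Year 1986: gap = -2.4 × (7.17 - 5.16) = -4.824%, loss ≈ 3832 × 4.824/100 ≈ 185.
Year 1987: gap = -2.4 × (9.87 - 5.16) = -11.304%, loss ≈ 3832 × 11.304/100 ≈ 433.
Total lost output = 299 + 471 + 133 + 185 + 433 = 1521 billion.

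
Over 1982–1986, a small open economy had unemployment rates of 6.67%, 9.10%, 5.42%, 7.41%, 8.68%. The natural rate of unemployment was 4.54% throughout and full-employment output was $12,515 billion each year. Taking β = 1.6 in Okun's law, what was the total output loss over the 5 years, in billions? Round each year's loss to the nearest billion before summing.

$2,920 billion

Year 1982: gap = -1.6 × (6.67 - 4.54) = -3.408%, loss ≈ 12515 × 3.408/100 ≈ 427.
Year 1983: gap = -1.6 × (9.1 - 4.54) = -7.296%, loss ≈ 12515 × 7.296/100 ≈ 913.
Year 1984: gap = -1.6 × (5.42 - 4.54) = -1.408%, loss ≈ 12515 × 1.408/100 ≈ 176.
Year 1985: gap = -1.6 × (7.41 - 4.54) = -4.592%, loss ≈ 12515 × 4.592/100 ≈ 575.
Year 1986: gap = -1.6 × (8.68 - 4.54) = -6.624%, loss ≈ 12515 × 6.624/100 ≈ 829.
Total lost output = 427 + 913 + 176 + 575 + 829 = 2920 billion.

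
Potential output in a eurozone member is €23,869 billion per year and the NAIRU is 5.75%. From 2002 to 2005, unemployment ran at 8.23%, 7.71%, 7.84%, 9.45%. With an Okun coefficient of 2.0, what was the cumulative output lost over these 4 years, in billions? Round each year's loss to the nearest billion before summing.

€4,884 billion

Year 2002: gap = -2.0 × (8.23 - 5.75) = -4.96%, loss ≈ 23869 × 4.96/100 ≈ 1184.
Year 2003: gap = -2.0 × (7.71 - 5.75) = -3.92%, loss ≈ 23869 × 3.92/100 ≈ 936.
Year 2004: gap = -2.0 × (7.84 - 5.75) = -4.18%, loss ≈ 23869 × 4.18/100 ≈ 998.
Year 2005: gap = -2.0 × (9.45 - 5.75) = -7.4%, loss ≈ 23869 × 7.4/100 ≈ 1766.
Total lost output = 1184 + 936 + 998 + 1766 = 4884 billion.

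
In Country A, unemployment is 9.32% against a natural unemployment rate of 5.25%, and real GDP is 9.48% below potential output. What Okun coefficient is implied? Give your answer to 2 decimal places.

β ≈ 2.33

Okun's law: output gap = -β × (u - u*).
-9.48 = -β × (9.32 - 5.25) = -β × 4.07, so β = 9.48/4.07 = 2.33.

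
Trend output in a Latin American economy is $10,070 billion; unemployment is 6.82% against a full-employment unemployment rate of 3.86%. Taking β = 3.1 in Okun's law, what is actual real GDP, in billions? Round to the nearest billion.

$9,146 billion

Unemployment gap = 6.82 - 3.86 = 2.96 points, so the output gap is -3.1 × 2.96 = -9.176%.
Actual GDP = 10070 × (1 - 9.176/100) = 10070 × 0.90824 ≈ 9146 billion.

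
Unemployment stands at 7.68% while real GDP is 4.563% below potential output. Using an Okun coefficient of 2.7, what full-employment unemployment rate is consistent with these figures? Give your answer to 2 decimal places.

5.99%

From Okun's law, u - u* = -(output gap)/β = -(-4.563)/2.7 = 1.69 points.
So u* = 7.68 - 1.69 = 5.99%.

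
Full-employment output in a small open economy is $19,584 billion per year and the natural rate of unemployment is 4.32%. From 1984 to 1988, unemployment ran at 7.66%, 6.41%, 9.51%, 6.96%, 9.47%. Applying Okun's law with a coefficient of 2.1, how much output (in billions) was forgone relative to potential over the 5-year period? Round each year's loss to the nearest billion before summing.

$7,572 billion

Year 1984: gap = -2.1 × (7.66 - 4.32) = -7.014%, loss ≈ 19584 × 7.014/100 ≈ 1374.
Year 1985: gap = -2.1 × (6.41 - 4.32) = -4.389%, loss ≈ 19584 × 4.389/100 ≈ 860.
Year 1986: gap = -2.1 × (9.51 - 4.32) = -10.899%, loss ≈ 19584 × 10.899/100 ≈ 2134.
Year 1987: gap = -2.1 × (6.96 - 4.32) = -5.544%, loss ≈ 19584 × 5.544/100 ≈ 1086.
Year 1988: gap = -2.1 × (9.47 - 4.32) = -10.815%, loss ≈ 19584 × 10.815/100 ≈ 2118.
Total lost output = 1374 + 860 + 2134 + 1086 + 2118 = 7572 billion.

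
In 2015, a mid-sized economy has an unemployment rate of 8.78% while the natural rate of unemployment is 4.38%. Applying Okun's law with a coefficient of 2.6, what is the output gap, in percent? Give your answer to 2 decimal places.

-11.44%

The unemployment gap is 8.78 - 4.38 = 4.4 percentage points.
Okun's law gives an output gap of -2.6 × 4.4 = -11.44%, i.e. 11.44% below potential.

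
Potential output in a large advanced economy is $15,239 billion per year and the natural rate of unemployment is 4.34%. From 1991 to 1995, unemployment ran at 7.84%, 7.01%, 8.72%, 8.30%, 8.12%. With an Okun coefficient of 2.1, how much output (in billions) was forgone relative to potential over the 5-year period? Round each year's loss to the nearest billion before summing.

$5,853 billion

Year 1991: gap = -2.1 × (7.84 - 4.34) = -7.35%, loss ≈ 15239 × 7.35/100 ≈ 1120.
Year 1992: gap = -2.1 × (7.01 - 4.34) = -5.607%, loss ≈ 15239 × 5.607/100 ≈ 854.
Year 1993: gap = -2.1 × (8.72 - 4.34) = -9.198%, loss ≈ 15239 × 9.198/100 ≈ 1402.
Year 1994: gap = -2.1 × (8.3 - 4.34) = -8.316%, loss ≈ 15239 × 8.316/100 ≈ 1267.
Year 1995: gap = -2.1 × (8.12 - 4.34) = -7.938%, loss ≈ 15239 × 7.938/100 ≈ 1210.
Total lost output = 1120 + 854 + 1402 + 1267 + 1210 = 5853 billion.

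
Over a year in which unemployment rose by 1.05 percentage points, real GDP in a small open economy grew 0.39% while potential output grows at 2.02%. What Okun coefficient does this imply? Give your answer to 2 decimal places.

Growth form: g_Y = g_Y* - β × Δu, so β = (g_Y* - g_Y)/Δu.
β = (2.02 - 0.39)/1.05 = 1.63/1.05 = 1.55.

β ≈ 1.55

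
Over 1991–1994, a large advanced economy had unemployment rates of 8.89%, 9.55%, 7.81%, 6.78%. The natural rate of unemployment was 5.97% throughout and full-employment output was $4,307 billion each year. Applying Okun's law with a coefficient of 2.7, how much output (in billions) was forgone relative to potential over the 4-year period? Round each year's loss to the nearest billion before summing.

Year 1991: gap = -2.7 × (8.89 - 5.97) = -7.884%, loss ≈ 4307 × 7.884/100 ≈ 340.
Year 1992: gap = -2.7 × (9.55 - 5.97) = -9.666%, loss ≈ 4307 × 9.666/100 ≈ 416.
Year 1993: gap = -2.7 × (7.81 - 5.97) = -4.968%, loss ≈ 4307 × 4.968/100 ≈ 214.
Year 1994: gap = -2.7 × (6.78 - 5.97) = -2.187%, loss ≈ 4307 × 2.187/100 ≈ 94.
Total lost output = 340 + 416 + 214 + 94 = 1064 billion.

$1,064 billion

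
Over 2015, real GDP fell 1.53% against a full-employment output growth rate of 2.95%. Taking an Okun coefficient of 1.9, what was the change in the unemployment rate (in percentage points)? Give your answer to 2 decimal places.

Growth-rate Okun's law: g_Y = g_Y* - β × Δu, so Δu = (g_Y* - g_Y)/β.
Δu = (2.95 + 1.53)/1.9 = 4.48/1.9 = 2.36 percentage points.

2.36 percentage points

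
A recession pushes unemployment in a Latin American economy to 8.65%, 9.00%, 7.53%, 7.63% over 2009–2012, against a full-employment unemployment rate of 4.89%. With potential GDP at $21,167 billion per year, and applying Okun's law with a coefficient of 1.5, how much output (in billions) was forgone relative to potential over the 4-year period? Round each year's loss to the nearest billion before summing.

Year 2009: gap = -1.5 × (8.65 - 4.89) = -5.64%, loss ≈ 21167 × 5.64/100 ≈ 1194.
Year 2010: gap = -1.5 × (9 - 4.89) = -6.165%, loss ≈ 21167 × 6.165/100 ≈ 1305.
Year 2011: gap = -1.5 × (7.53 - 4.89) = -3.96%, loss ≈ 21167 × 3.96/100 ≈ 838.
Year 2012: gap = -1.5 × (7.63 - 4.89) = -4.11%, loss ≈ 21167 × 4.11/100 ≈ 870.
Total lost output = 1194 + 1305 + 838 + 870 = 4207 billion.

$4,207 billion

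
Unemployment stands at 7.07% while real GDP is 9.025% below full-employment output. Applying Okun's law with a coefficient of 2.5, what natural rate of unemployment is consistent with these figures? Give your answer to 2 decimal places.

From Okun's law, u - u* = -(output gap)/β = -(-9.025)/2.5 = 3.61 points.
So u* = 7.07 - 3.61 = 3.46%.

3.46%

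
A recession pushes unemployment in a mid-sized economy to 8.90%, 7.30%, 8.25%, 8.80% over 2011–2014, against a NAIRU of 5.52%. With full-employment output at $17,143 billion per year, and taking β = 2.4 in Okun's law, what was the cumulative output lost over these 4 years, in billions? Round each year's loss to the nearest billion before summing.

$4,595 billion

Year 2011: gap = -2.4 × (8.9 - 5.52) = -8.112%, loss ≈ 17143 × 8.112/100 ≈ 1391.
Year 2012: gap = -2.4 × (7.3 - 5.52) = -4.272%, loss ≈ 17143 × 4.272/100 ≈ 732.
Year 2013: gap = -2.4 × (8.25 - 5.52) = -6.552%, loss ≈ 17143 × 6.552/100 ≈ 1123.
Year 2014: gap = -2.4 × (8.8 - 5.52) = -7.872%, loss ≈ 17143 × 7.872/100 ≈ 1349.
Total lost output = 1391 + 732 + 1123 + 1349 = 4595 billion.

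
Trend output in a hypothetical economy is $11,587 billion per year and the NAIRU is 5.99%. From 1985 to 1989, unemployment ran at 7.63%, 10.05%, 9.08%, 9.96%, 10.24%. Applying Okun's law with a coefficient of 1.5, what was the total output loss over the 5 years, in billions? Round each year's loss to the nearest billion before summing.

$2,957 billion

Year 1985: gap = -1.5 × (7.63 - 5.99) = -2.46%, loss ≈ 11587 × 2.46/100 ≈ 285.
Year 1986: gap = -1.5 × (10.05 - 5.99) = -6.09%, loss ≈ 11587 × 6.09/100 ≈ 706.
Year 1987: gap = -1.5 × (9.08 - 5.99) = -4.635%, loss ≈ 11587 × 4.635/100 ≈ 537.
Year 1988: gap = -1.5 × (9.96 - 5.99) = -5.955%, loss ≈ 11587 × 5.955/100 ≈ 690.
Year 1989: gap = -1.5 × (10.24 - 5.99) = -6.375%, loss ≈ 11587 × 6.375/100 ≈ 739.
Total lost output = 285 + 706 + 537 + 690 + 739 = 2957 billion.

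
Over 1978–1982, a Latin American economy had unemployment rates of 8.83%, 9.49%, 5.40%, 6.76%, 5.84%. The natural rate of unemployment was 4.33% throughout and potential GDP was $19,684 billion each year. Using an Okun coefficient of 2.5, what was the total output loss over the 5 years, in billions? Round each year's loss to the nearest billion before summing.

Year 1978: gap = -2.5 × (8.83 - 4.33) = -11.25%, loss ≈ 19684 × 11.25/100 ≈ 2214.
Year 1979: gap = -2.5 × (9.49 - 4.33) = -12.9%, loss ≈ 19684 × 12.9/100 ≈ 2539.
Year 1980: gap = -2.5 × (5.4 - 4.33) = -2.675%, loss ≈ 19684 × 2.675/100 ≈ 527.
Year 1981: gap = -2.5 × (6.76 - 4.33) = -6.075%, loss ≈ 19684 × 6.075/100 ≈ 1196.
Year 1982: gap = -2.5 × (5.84 - 4.33) = -3.775%, loss ≈ 19684 × 3.775/100 ≈ 743.
Total lost output = 2214 + 2539 + 527 + 1196 + 743 = 7219 billion.

$7,219 billion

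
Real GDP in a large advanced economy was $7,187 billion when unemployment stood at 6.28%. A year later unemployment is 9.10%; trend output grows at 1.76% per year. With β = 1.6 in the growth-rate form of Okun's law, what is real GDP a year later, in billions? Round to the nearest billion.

$6,989 billion

Δu = 9.1 - 6.28 = 2.82 points.
Okun's law (growth form): g_Y = g_Y* - β × Δu = 1.76 - 1.6 × (2.82) = 1.76 - 4.512 = -2.752%.
Real GDP in the next year = 7187 × (1 - 2.752/100) = 7187 × 0.97248 ≈ 6989 billion.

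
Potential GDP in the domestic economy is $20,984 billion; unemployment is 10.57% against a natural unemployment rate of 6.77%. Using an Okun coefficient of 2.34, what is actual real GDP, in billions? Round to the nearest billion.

$19,118 billion

Unemployment gap = 10.57 - 6.77 = 3.8 points, so the output gap is -2.34 × 3.8 = -8.892%.
Actual GDP = 20984 × (1 - 8.892/100) = 20984 × 0.91108 ≈ 19118 billion.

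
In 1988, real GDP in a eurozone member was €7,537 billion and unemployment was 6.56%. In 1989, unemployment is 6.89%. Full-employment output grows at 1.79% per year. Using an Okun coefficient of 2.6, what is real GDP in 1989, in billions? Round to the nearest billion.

Δu = 6.89 - 6.56 = 0.33 points.
Okun's law (growth form): g_Y = g_Y* - β × Δu = 1.79 - 2.6 × (0.33) = 1.79 - 0.858 = 0.932%.
Real GDP in the next year = 7537 × (1 + 0.932/100) = 7537 × 1.00932 ≈ 7607 billion.

€7,607 billion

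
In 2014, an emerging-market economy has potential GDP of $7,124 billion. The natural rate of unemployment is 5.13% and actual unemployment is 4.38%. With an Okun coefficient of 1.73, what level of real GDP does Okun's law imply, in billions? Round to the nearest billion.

$7,216 billion

Unemployment gap = 4.38 - 5.13 = -0.75 points, so the output gap is -1.73 × (-0.75) = 1.2975%.
Actual GDP = 7124 × (1 + 1.2975/100) = 7124 × 1.012975 ≈ 7216 billion.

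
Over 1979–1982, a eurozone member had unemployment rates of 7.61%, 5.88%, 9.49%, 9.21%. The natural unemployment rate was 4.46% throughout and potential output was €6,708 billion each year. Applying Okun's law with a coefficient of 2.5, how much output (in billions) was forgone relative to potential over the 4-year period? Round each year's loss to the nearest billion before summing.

Year 1979: gap = -2.5 × (7.61 - 4.46) = -7.875%, loss ≈ 6708 × 7.875/100 ≈ 528.
Year 1980: gap = -2.5 × (5.88 - 4.46) = -3.55%, loss ≈ 6708 × 3.55/100 ≈ 238.
Year 1981: gap = -2.5 × (9.49 - 4.46) = -12.575%, loss ≈ 6708 × 12.575/100 ≈ 844.
Year 1982: gap = -2.5 × (9.21 - 4.46) = -11.875%, loss ≈ 6708 × 11.875/100 ≈ 797.
Total lost output = 528 + 238 + 844 + 797 = 2407 billion.

€2,407 billion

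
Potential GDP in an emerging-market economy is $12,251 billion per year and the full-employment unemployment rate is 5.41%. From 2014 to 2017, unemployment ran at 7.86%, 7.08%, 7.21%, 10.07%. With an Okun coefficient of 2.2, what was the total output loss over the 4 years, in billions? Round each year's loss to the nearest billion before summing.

$2,851 billion

Year 2014: gap = -2.2 × (7.86 - 5.41) = -5.39%, loss ≈ 12251 × 5.39/100 ≈ 660.
Year 2015: gap = -2.2 × (7.08 - 5.41) = -3.674%, loss ≈ 12251 × 3.674/100 ≈ 450.
Year 2016: gap = -2.2 × (7.21 - 5.41) = -3.96%, loss ≈ 12251 × 3.96/100 ≈ 485.
Year 2017: gap = -2.2 × (10.07 - 5.41) = -10.252%, loss ≈ 12251 × 10.252/100 ≈ 1256.
Total lost output = 660 + 450 + 485 + 1256 = 2851 billion.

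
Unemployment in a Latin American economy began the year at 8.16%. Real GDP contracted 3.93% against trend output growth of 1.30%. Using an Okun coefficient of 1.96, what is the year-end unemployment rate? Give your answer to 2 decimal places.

10.83%

Growth-rate Okun's law: g_Y = g_Y* - β × Δu, so Δu = (g_Y* - g_Y)/β.
Δu = (1.3 + 3.93)/1.96 = 5.23/1.96 = 2.67 percentage points.
Year-end unemployment = 8.16 + 2.67 = 10.83%.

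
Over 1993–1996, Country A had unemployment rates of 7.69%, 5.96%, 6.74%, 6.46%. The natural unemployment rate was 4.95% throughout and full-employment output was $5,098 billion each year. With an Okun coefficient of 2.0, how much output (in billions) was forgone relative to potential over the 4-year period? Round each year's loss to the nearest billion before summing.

Year 1993: gap = -2.0 × (7.69 - 4.95) = -5.48%, loss ≈ 5098 × 5.48/100 ≈ 279.
Year 1994: gap = -2.0 × (5.96 - 4.95) = -2.02%, loss ≈ 5098 × 2.02/100 ≈ 103.
Year 1995: gap = -2.0 × (6.74 - 4.95) = -3.58%, loss ≈ 5098 × 3.58/100 ≈ 183.
Year 1996: gap = -2.0 × (6.46 - 4.95) = -3.02%, loss ≈ 5098 × 3.02/100 ≈ 154.
Total lost output = 279 + 103 + 183 + 154 = 719 billion.

$719 billion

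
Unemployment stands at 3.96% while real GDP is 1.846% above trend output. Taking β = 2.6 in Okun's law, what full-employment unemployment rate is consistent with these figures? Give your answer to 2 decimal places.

4.67%

From Okun's law, u - u* = -(output gap)/β = -(1.846)/2.6 = -0.71 points.
So u* = 3.96 + 0.71 = 4.67%.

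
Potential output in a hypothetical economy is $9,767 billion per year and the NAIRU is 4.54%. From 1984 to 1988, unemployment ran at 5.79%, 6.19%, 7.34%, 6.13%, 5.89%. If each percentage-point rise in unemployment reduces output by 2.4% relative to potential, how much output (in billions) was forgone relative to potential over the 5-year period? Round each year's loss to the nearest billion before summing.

Year 1984: gap = -2.4 × (5.79 - 4.54) = -3%, loss ≈ 9767 × 3/100 ≈ 293.
Year 1985: gap = -2.4 × (6.19 - 4.54) = -3.96%, loss ≈ 9767 × 3.96/100 ≈ 387.
Year 1986: gap = -2.4 × (7.34 - 4.54) = -6.72%, loss ≈ 9767 × 6.72/100 ≈ 656.
Year 1987: gap = -2.4 × (6.13 - 4.54) = -3.816%, loss ≈ 9767 × 3.816/100 ≈ 373.
Year 1988: gap = -2.4 × (5.89 - 4.54) = -3.24%, loss ≈ 9767 × 3.24/100 ≈ 316.
Total lost output = 293 + 387 + 656 + 373 + 316 = 2025 billion.

$2,025 billion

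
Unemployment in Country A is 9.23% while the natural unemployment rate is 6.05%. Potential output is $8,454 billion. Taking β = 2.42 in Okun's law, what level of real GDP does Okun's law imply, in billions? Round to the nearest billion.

Unemployment gap = 9.23 - 6.05 = 3.18 points, so the output gap is -2.42 × 3.18 = -7.6956%.
Actual GDP = 8454 × (1 - 7.6956/100) = 8454 × 0.923044 ≈ 7803 billion.

$7,803 billion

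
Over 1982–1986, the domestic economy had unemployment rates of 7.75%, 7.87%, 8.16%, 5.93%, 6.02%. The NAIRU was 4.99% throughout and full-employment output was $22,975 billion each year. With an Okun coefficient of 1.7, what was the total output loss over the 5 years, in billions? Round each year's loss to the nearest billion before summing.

Year 1982: gap = -1.7 × (7.75 - 4.99) = -4.692%, loss ≈ 22975 × 4.692/100 ≈ 1078.
Year 1983: gap = -1.7 × (7.87 - 4.99) = -4.896%, loss ≈ 22975 × 4.896/100 ≈ 1125.
Year 1984: gap = -1.7 × (8.16 - 4.99) = -5.389%, loss ≈ 22975 × 5.389/100 ≈ 1238.
Year 1985: gap = -1.7 × (5.93 - 4.99) = -1.598%, loss ≈ 22975 × 1.598/100 ≈ 367.
Year 1986: gap = -1.7 × (6.02 - 4.99) = -1.751%, loss ≈ 22975 × 1.751/100 ≈ 402.
Total lost output = 1078 + 1125 + 1238 + 367 + 402 = 4210 billion.

$4,210 billion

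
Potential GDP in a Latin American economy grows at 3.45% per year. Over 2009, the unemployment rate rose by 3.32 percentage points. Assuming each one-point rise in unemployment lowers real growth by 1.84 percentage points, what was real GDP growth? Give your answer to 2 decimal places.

Growth-rate Okun's law: g_Y = g_Y* - β × Δu.
g_Y = 3.45 - 1.84 × (3.32) = 3.45 - 6.1088 = -2.6588%, i.e. -2.66% to 2 d.p.

-2.66%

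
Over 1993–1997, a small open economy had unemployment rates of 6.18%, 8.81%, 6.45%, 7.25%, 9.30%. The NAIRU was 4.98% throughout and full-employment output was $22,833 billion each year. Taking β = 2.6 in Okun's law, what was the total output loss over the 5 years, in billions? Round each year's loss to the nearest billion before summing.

$7,772 billion

Year 1993: gap = -2.6 × (6.18 - 4.98) = -3.12%, loss ≈ 22833 × 3.12/100 ≈ 712.
Year 1994: gap = -2.6 × (8.81 - 4.98) = -9.958%, loss ≈ 22833 × 9.958/100 ≈ 2274.
Year 1995: gap = -2.6 × (6.45 - 4.98) = -3.822%, loss ≈ 22833 × 3.822/100 ≈ 873.
Year 1996: gap = -2.6 × (7.25 - 4.98) = -5.902%, loss ≈ 22833 × 5.902/100 ≈ 1348.
Year 1997: gap = -2.6 × (9.3 - 4.98) = -11.232%, loss ≈ 22833 × 11.232/100 ≈ 2565.
Total lost output = 712 + 2274 + 873 + 1348 + 2565 = 7772 billion.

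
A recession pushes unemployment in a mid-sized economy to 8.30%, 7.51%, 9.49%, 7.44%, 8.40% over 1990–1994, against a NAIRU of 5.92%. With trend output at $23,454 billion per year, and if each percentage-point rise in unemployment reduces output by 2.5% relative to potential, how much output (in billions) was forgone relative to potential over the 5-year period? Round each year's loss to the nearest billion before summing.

Year 1990: gap = -2.5 × (8.3 - 5.92) = -5.95%, loss ≈ 23454 × 5.95/100 ≈ 1396.
Year 1991: gap = -2.5 × (7.51 - 5.92) = -3.975%, loss ≈ 23454 × 3.975/100 ≈ 932.
Year 1992: gap = -2.5 × (9.49 - 5.92) = -8.925%, loss ≈ 23454 × 8.925/100 ≈ 2093.
Year 1993: gap = -2.5 × (7.44 - 5.92) = -3.8%, loss ≈ 23454 × 3.8/100 ≈ 891.
Year 1994: gap = -2.5 × (8.4 - 5.92) = -6.2%, loss ≈ 23454 × 6.2/100 ≈ 1454.
Total lost output = 1396 + 932 + 2093 + 891 + 1454 = 6766 billion.

$6,766 billion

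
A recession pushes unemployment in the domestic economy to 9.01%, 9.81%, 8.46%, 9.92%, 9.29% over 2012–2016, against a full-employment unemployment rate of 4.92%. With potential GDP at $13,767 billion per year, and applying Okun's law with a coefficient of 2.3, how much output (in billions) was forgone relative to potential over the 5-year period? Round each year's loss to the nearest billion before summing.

Year 2012: gap = -2.3 × (9.01 - 4.92) = -9.407%, loss ≈ 13767 × 9.407/100 ≈ 1295.
Year 2013: gap = -2.3 × (9.81 - 4.92) = -11.247%, loss ≈ 13767 × 11.247/100 ≈ 1548.
Year 2014: gap = -2.3 × (8.46 - 4.92) = -8.142%, loss ≈ 13767 × 8.142/100 ≈ 1121.
Year 2015: gap = -2.3 × (9.92 - 4.92) = -11.5%, loss ≈ 13767 × 11.5/100 ≈ 1583.
Year 2016: gap = -2.3 × (9.29 - 4.92) = -10.051%, loss ≈ 13767 × 10.051/100 ≈ 1384.
Total lost output = 1295 + 1548 + 1121 + 1583 + 1384 = 6931 billion.

$6,931 billion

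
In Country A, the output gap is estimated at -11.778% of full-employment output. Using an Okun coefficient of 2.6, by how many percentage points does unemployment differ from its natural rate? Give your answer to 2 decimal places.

4.53 percentage points

Okun's law: output gap = -β × (u - u*), so u - u* = -(output gap)/β.
u - u* = -(-11.778)/2.6 = 4.53 percentage points.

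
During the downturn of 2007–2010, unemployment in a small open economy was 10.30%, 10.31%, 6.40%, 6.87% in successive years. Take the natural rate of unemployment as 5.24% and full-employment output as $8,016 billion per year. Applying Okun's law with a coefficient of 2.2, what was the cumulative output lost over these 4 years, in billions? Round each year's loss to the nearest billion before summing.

Year 2007: gap = -2.2 × (10.3 - 5.24) = -11.132%, loss ≈ 8016 × 11.132/100 ≈ 892.
Year 2008: gap = -2.2 × (10.31 - 5.24) = -11.154%, loss ≈ 8016 × 11.154/100 ≈ 894.
Year 2009: gap = -2.2 × (6.4 - 5.24) = -2.552%, loss ≈ 8016 × 2.552/100 ≈ 205.
Year 2010: gap = -2.2 × (6.87 - 5.24) = -3.586%, loss ≈ 8016 × 3.586/100 ≈ 287.
Total lost output = 892 + 894 + 205 + 287 = 2278 billion.

$2,278 billion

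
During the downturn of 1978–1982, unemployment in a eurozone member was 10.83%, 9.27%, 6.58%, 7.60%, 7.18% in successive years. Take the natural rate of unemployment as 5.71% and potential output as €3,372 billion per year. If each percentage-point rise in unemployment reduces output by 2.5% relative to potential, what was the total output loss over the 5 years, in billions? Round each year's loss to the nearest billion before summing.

Year 1978: gap = -2.5 × (10.83 - 5.71) = -12.8%, loss ≈ 3372 × 12.8/100 ≈ 432.
Year 1979: gap = -2.5 × (9.27 - 5.71) = -8.9%, loss ≈ 3372 × 8.9/100 ≈ 300.
Year 1980: gap = -2.5 × (6.58 - 5.71) = -2.175%, loss ≈ 3372 × 2.175/100 ≈ 73.
Year 1981: gap = -2.5 × (7.6 - 5.71) = -4.725%, loss ≈ 3372 × 4.725/100 ≈ 159.
Year 1982: gap = -2.5 × (7.18 - 5.71) = -3.675%, loss ≈ 3372 × 3.675/100 ≈ 124.
Total lost output = 432 + 300 + 73 + 159 + 124 = 1088 billion.

€1,088 billion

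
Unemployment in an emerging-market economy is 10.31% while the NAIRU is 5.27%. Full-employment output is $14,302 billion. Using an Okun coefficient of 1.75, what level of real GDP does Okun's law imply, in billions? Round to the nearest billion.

$13,041 billion

Unemployment gap = 10.31 - 5.27 = 5.04 points, so the output gap is -1.75 × 5.04 = -8.82%.
Actual GDP = 14302 × (1 - 8.82/100) = 14302 × 0.9118 ≈ 13041 billion.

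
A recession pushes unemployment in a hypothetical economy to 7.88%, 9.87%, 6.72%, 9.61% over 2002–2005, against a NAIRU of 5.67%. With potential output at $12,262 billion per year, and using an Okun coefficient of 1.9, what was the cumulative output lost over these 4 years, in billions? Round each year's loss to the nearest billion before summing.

$2,657 billion

Year 2002: gap = -1.9 × (7.88 - 5.67) = -4.199%, loss ≈ 12262 × 4.199/100 ≈ 515.
Year 2003: gap = -1.9 × (9.87 - 5.67) = -7.98%, loss ≈ 12262 × 7.98/100 ≈ 979.
Year 2004: gap = -1.9 × (6.72 - 5.67) = -1.995%, loss ≈ 12262 × 1.995/100 ≈ 245.
Year 2005: gap = -1.9 × (9.61 - 5.67) = -7.486%, loss ≈ 12262 × 7.486/100 ≈ 918.
Total lost output = 515 + 979 + 245 + 918 = 2657 billion.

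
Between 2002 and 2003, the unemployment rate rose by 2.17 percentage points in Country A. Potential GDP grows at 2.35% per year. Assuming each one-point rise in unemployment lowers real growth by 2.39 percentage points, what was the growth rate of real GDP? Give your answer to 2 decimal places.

-2.84%

Growth-rate Okun's law: g_Y = g_Y* - β × Δu.
g_Y = 2.35 - 2.39 × (2.17) = 2.35 - 5.1863 = -2.8363%, i.e. -2.84% to 2 d.p.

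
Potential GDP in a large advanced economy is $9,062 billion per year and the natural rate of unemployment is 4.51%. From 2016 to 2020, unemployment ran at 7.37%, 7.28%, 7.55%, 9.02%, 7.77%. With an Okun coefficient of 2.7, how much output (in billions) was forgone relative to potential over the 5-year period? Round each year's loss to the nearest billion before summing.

$4,023 billion

Year 2016: gap = -2.7 × (7.37 - 4.51) = -7.722%, loss ≈ 9062 × 7.722/100 ≈ 700.
Year 2017: gap = -2.7 × (7.28 - 4.51) = -7.479%, loss ≈ 9062 × 7.479/100 ≈ 678.
Year 2018: gap = -2.7 × (7.55 - 4.51) = -8.208%, loss ≈ 9062 × 8.208/100 ≈ 744.
Year 2019: gap = -2.7 × (9.02 - 4.51) = -12.177%, loss ≈ 9062 × 12.177/100 ≈ 1103.
Year 2020: gap = -2.7 × (7.77 - 4.51) = -8.802%, loss ≈ 9062 × 8.802/100 ≈ 798.
Total lost output = 700 + 678 + 744 + 1103 + 798 = 4023 billion.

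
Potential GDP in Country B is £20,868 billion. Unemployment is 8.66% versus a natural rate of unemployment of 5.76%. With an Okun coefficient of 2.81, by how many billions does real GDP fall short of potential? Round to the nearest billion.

Output gap = -2.81 × (8.66 - 5.76) = -2.81 × 2.9 = -8.149%.
Actual GDP ≈ 20868 × 0.91851 ≈ 19167 billion, so the shortfall is 20868 - 19167 = 1701 billion.

£1,701 billion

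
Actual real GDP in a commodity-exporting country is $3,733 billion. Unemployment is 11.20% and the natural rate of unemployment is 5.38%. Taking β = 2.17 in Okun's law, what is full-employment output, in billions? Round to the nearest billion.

Unemployment gap = 11.2 - 5.38 = 5.82 points, so output gap = -2.17 × 5.82 = -12.6294%.
Since Y = Y* × (1 + gap/100), Y* = 3733/0.873706 ≈ 4273 billion.

$4,273 billion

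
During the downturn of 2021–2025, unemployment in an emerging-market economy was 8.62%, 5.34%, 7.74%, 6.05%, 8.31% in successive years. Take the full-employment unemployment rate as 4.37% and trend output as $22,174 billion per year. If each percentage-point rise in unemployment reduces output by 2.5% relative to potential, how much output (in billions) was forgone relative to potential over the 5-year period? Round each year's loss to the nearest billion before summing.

Year 2021: gap = -2.5 × (8.62 - 4.37) = -10.625%, loss ≈ 22174 × 10.625/100 ≈ 2356.
Year 2022: gap = -2.5 × (5.34 - 4.37) = -2.425%, loss ≈ 22174 × 2.425/100 ≈ 538.
Year 2023: gap = -2.5 × (7.74 - 4.37) = -8.425%, loss ≈ 22174 × 8.425/100 ≈ 1868.
Year 2024: gap = -2.5 × (6.05 - 4.37) = -4.2%, loss ≈ 22174 × 4.2/100 ≈ 931.
Year 2025: gap = -2.5 × (8.31 - 4.37) = -9.85%, loss ≈ 22174 × 9.85/100 ≈ 2184.
Total lost output = 2356 + 538 + 1868 + 931 + 2184 = 7877 billion.

$7,877 billion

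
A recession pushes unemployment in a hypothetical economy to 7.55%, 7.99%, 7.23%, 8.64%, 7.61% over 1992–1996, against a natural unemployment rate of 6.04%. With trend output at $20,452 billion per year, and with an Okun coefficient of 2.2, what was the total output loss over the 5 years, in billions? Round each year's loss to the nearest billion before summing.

$3,967 billion

Year 1992: gap = -2.2 × (7.55 - 6.04) = -3.322%, loss ≈ 20452 × 3.322/100 ≈ 679.
Year 1993: gap = -2.2 × (7.99 - 6.04) = -4.29%, loss ≈ 20452 × 4.29/100 ≈ 877.
Year 1994: gap = -2.2 × (7.23 - 6.04) = -2.618%, loss ≈ 20452 × 2.618/100 ≈ 535.
Year 1995: gap = -2.2 × (8.64 - 6.04) = -5.72%, loss ≈ 20452 × 5.72/100 ≈ 1170.
Year 1996: gap = -2.2 × (7.61 - 6.04) = -3.454%, loss ≈ 20452 × 3.454/100 ≈ 706.
Total lost output = 679 + 877 + 535 + 1170 + 706 = 3967 billion.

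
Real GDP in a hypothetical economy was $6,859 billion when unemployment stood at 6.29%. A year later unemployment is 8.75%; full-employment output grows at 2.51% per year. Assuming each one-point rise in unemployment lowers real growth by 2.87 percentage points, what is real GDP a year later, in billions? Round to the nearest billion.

$6,547 billion

Δu = 8.75 - 6.29 = 2.46 points.
Okun's law (growth form): g_Y = g_Y* - β × Δu = 2.51 - 2.87 × (2.46) = 2.51 - 7.0602 = -4.5502%.
Real GDP in the next year = 6859 × (1 - 4.5502/100) = 6859 × 0.954498 ≈ 6547 billion.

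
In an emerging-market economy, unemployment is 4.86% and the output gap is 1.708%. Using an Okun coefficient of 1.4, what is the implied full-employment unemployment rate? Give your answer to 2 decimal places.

6.08%

From Okun's law, u - u* = -(output gap)/β = -(1.708)/1.4 = -1.22 points.
So u* = 4.86 + 1.22 = 6.08%.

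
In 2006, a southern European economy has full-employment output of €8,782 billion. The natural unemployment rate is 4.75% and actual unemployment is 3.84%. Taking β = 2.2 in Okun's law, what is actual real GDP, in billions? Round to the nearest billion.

€8,958 billion

Unemployment gap = 3.84 - 4.75 = -0.91 points, so the output gap is -2.2 × (-0.91) = 2.002%.
Actual GDP = 8782 × (1 + 2.002/100) = 8782 × 1.02002 ≈ 8958 billion.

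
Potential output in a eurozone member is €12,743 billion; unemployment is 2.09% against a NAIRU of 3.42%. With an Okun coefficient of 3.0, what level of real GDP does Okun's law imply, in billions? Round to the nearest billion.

Unemployment gap = 2.09 - 3.42 = -1.33 points, so the output gap is -3 × (-1.33) = 3.99%.
Actual GDP = 12743 × (1 + 3.99/100) = 12743 × 1.0399 ≈ 13251 billion.

€13,251 billion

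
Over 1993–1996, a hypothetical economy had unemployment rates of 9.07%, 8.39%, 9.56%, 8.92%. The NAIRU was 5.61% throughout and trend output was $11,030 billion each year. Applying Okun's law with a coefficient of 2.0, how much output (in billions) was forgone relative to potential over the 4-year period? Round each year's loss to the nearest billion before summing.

$2,977 billion

Year 1993: gap = -2.0 × (9.07 - 5.61) = -6.92%, loss ≈ 11030 × 6.92/100 ≈ 763.
Year 1994: gap = -2.0 × (8.39 - 5.61) = -5.56%, loss ≈ 11030 × 5.56/100 ≈ 613.
Year 1995: gap = -2.0 × (9.56 - 5.61) = -7.9%, loss ≈ 11030 × 7.9/100 ≈ 871.
Year 1996: gap = -2.0 × (8.92 - 5.61) = -6.62%, loss ≈ 11030 × 6.62/100 ≈ 730.
Total lost output = 763 + 613 + 871 + 730 = 2977 billion.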